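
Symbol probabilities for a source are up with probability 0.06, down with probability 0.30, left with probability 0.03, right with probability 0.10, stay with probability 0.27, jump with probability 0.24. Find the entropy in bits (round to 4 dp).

2.2527 bits

H = −Σ pᵢ log₂ pᵢ.
−0.06·log₂(0.06) = 0.2435
−0.30·log₂(0.30) = 0.5211
−0.03·log₂(0.03) = 0.1518
−0.10·log₂(0.10) = 0.3322
−0.27·log₂(0.27) = 0.5100
−0.24·log₂(0.24) = 0.4941
Sum ≈ 2.2527 → 2.2527 bits.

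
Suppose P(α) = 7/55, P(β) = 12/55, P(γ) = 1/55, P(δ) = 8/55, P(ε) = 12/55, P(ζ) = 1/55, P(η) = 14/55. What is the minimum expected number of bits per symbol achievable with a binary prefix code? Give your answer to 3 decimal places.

Repeatedly combine the two least-probable nodes; the expected code length is the sum of the merged weights.
merge 1/55 + 1/55 → 2/55
merge 2/55 + 7/55 → 9/55
merge 8/55 + 9/55 → 17/55
merge 12/55 + 12/55 → 24/55
merge 14/55 + 17/55 → 31/55
merge 24/55 + 31/55 → 1
L = 2/55 + 9/55 + 17/55 + 24/55 + 31/55 + 1 = 138/55 ≈ 2.509 bits/symbol.

2.509 bits/symbol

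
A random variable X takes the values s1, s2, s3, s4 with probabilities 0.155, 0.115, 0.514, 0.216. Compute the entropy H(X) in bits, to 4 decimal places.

1.7468 bits

H = −Σ pᵢ log₂ pᵢ.
−0.155·log₂(0.155) = 0.4169
−0.115·log₂(0.115) = 0.3588
−0.514·log₂(0.514) = 0.4935
−0.216·log₂(0.216) = 0.4776
Sum ≈ 1.7468 → 1.7468 bits.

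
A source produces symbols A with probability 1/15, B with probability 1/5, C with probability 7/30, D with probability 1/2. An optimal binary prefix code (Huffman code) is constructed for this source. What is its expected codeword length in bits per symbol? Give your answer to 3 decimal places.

1.767 bits/symbol

Repeatedly combine the two least-probable nodes; the expected code length is the sum of the merged weights.
merge 1/15 + 1/5 → 4/15
merge 7/30 + 4/15 → 1/2
merge 1/2 + 1/2 → 1
L = 4/15 + 1/2 + 1 = 53/30 ≈ 1.767 bits/symbol.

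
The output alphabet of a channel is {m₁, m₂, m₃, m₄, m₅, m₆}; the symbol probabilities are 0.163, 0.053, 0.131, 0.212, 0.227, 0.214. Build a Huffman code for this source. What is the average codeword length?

Repeatedly combine the two least-probable nodes; the expected code length is the sum of the merged weights.
merge 53/1000 + 131/1000 → 23/125
merge 163/1000 + 23/125 → 347/1000
merge 53/250 + 107/500 → 213/500
merge 227/1000 + 347/1000 → 287/500
merge 213/500 + 287/500 → 1
L = 23/125 + 347/1000 + 213/500 + 287/500 + 1 = 2531/1000 = 2.531 bits/symbol.

2.531 bits/symbol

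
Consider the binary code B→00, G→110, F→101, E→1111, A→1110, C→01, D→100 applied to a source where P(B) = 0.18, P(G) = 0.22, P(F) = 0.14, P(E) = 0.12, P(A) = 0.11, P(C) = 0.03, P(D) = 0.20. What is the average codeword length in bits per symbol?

L̄ = Σ pᵢ·ℓᵢ = 0.18·2 + 0.22·3 + 0.14·3 + 0.12·4 + 0.11·4 + 0.03·2 + 0.20·3 = 3.02 bits/symbol.

3.02 bits/symbol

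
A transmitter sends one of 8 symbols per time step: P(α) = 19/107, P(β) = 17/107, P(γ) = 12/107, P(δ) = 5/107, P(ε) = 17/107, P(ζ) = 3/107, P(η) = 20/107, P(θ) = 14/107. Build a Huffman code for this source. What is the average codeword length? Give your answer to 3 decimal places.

2.888 bits/symbol

Repeatedly combine the two least-probable nodes; the expected code length is the sum of the merged weights.
merge 3/107 + 5/107 → 8/107
merge 8/107 + 12/107 → 20/107
merge 14/107 + 17/107 → 31/107
merge 17/107 + 19/107 → 36/107
merge 20/107 + 20/107 → 40/107
merge 31/107 + 36/107 → 67/107
merge 40/107 + 67/107 → 1
L = 8/107 + 20/107 + 31/107 + 36/107 + 40/107 + 67/107 + 1 = 309/107 ≈ 2.888 bits/symbol.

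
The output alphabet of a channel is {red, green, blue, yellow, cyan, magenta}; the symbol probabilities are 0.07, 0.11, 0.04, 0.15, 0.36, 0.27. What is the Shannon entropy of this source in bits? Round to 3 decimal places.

H = −Σ pᵢ log₂ pᵢ.
−0.07·log₂(0.07) = 0.2686
−0.11·log₂(0.11) = 0.3503
−0.04·log₂(0.04) = 0.1858
−0.15·log₂(0.15) = 0.4105
−0.36·log₂(0.36) = 0.5306
−0.27·log₂(0.27) = 0.5100
Sum ≈ 2.2558 → 2.256 bits.

2.256 bits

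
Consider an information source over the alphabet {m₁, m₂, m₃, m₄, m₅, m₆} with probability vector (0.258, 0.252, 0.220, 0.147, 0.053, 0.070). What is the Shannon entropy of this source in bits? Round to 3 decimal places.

2.386 bits

H = −Σ pᵢ log₂ pᵢ.
−0.258·log₂(0.258) = 0.5043
−0.252·log₂(0.252) = 0.5011
−0.220·log₂(0.220) = 0.4806
−0.147·log₂(0.147) = 0.4066
−0.053·log₂(0.053) = 0.2246
−0.070·log₂(0.070) = 0.2686
Sum ≈ 2.3857 → 2.386 bits.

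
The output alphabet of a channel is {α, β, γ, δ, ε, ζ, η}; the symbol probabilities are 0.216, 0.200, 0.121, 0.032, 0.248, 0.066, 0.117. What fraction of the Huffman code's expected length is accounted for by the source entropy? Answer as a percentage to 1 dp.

98.3%

Entropy H = −Σ p log₂ p ≈ 2.5894 bits.
Huffman merges: 4/125+33/500→49/500; 49/500+117/1000→43/200; 121/1000+1/5→321/1000; 43/200+27/125→431/1000; 31/125+321/1000→569/1000; 431/1000+569/1000→1. L = 1317/500 ≈ 2.6340.
Efficiency = H/L = 2.5894/2.6340 = 98.3%.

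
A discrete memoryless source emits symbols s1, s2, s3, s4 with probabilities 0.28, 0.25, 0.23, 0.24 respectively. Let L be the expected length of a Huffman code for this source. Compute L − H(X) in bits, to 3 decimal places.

Entropy H = −Σ p log₂ p ≈ 1.9960 bits.
Huffman merges: 23/100+6/25→47/100; 1/4+7/25→53/100; 47/100+53/100→1. L = 2 ≈ 2.0000.
L − H = 2.0000 − 1.9960 = 0.004 bits.

0.004 bits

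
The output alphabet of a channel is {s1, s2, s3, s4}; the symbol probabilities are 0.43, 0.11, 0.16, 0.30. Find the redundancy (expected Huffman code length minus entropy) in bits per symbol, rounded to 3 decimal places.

Entropy H = −Σ p log₂ p ≈ 1.8180 bits.
Huffman merges: 11/100+4/25→27/100; 27/100+3/10→57/100; 43/100+57/100→1. L = 46/25 ≈ 1.8400.
L − H = 1.8400 − 1.8180 = 0.022 bits.

0.022 bits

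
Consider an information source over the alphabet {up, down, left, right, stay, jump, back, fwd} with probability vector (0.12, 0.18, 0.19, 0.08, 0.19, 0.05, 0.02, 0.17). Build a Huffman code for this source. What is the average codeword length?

2.84 bits/symbol

Repeatedly combine the two least-probable nodes; the expected code length is the sum of the merged weights.
merge 1/50 + 1/20 → 7/100
merge 7/100 + 2/25 → 3/20
merge 3/25 + 3/20 → 27/100
merge 17/100 + 9/50 → 7/20
merge 19/100 + 19/100 → 19/50
merge 27/100 + 7/20 → 31/50
merge 19/50 + 31/50 → 1
L = 7/100 + 3/20 + 27/100 + 7/20 + 19/50 + 31/50 + 1 = 71/25 = 2.84 bits/symbol.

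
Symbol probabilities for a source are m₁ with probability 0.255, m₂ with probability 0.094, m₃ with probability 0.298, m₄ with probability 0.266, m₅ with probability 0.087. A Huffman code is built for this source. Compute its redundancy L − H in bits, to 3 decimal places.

Entropy H = −Σ p log₂ p ≈ 2.1585 bits.
Huffman merges: 87/1000+47/500→181/1000; 181/1000+51/200→109/250; 133/500+149/500→141/250; 109/250+141/250→1. L = 2181/1000 ≈ 2.1810.
L − H = 2.1810 − 2.1585 = 0.022 bits.

0.022 bits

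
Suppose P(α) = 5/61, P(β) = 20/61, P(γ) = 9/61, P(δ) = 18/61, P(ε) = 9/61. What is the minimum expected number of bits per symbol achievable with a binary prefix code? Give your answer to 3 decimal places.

Repeatedly combine the two least-probable nodes; the expected code length is the sum of the merged weights.
merge 5/61 + 9/61 → 14/61
merge 9/61 + 14/61 → 23/61
merge 18/61 + 20/61 → 38/61
merge 23/61 + 38/61 → 1
L = 14/61 + 23/61 + 38/61 + 1 = 136/61 ≈ 2.230 bits/symbol.

2.230 bits/symbol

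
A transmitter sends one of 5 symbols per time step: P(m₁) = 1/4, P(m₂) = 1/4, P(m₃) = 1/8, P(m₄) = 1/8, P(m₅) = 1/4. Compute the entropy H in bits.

Each probability is a power of 1/2, so log₂(1/p) is an integer.
H = Σ p·log₂(1/p) = 1/4·2 + 1/4·2 + 1/8·3 + 1/8·3 + 1/4·2 = 2.25 bits.

2.25 bits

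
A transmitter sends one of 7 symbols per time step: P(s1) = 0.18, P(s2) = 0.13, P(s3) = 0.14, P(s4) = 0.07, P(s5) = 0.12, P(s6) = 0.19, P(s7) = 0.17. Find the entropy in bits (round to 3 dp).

H = −Σ pᵢ log₂ pᵢ.
−0.18·log₂(0.18) = 0.4453
−0.13·log₂(0.13) = 0.3826
−0.14·log₂(0.14) = 0.3971
−0.07·log₂(0.07) = 0.2686
−0.12·log₂(0.12) = 0.3671
−0.19·log₂(0.19) = 0.4552
−0.17·log₂(0.17) = 0.4346
Sum ≈ 2.7505 → 2.750 bits.

2.750 bits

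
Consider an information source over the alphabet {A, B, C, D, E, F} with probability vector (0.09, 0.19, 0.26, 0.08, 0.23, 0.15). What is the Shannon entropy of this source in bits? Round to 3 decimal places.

2.463 bits

H = −Σ pᵢ log₂ pᵢ.
−0.09·log₂(0.09) = 0.3127
−0.19·log₂(0.19) = 0.4552
−0.26·log₂(0.26) = 0.5053
−0.08·log₂(0.08) = 0.2915
−0.23·log₂(0.23) = 0.4877
−0.15·log₂(0.15) = 0.4105
Sum ≈ 2.4629 → 2.463 bits.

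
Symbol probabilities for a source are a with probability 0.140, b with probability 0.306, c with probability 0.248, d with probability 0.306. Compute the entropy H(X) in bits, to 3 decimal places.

H = −Σ pᵢ log₂ pᵢ.
−0.140·log₂(0.140) = 0.3971
−0.306·log₂(0.306) = 0.5228
−0.248·log₂(0.248) = 0.4989
−0.306·log₂(0.306) = 0.5228
Sum ≈ 1.9415 → 1.942 bits.

1.942 bits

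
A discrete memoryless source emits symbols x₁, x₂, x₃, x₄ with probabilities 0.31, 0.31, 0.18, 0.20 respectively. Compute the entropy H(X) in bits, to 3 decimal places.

1.957 bits

H = −Σ pᵢ log₂ pᵢ.
−0.31·log₂(0.31) = 0.5238
−0.31·log₂(0.31) = 0.5238
−0.18·log₂(0.18) = 0.4453
−0.20·log₂(0.20) = 0.4644
Sum ≈ 1.9573 → 1.957 bits.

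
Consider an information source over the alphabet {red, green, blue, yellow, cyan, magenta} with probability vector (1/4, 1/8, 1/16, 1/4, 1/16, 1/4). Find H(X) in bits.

2.375 bits

Each probability is a power of 1/2, so log₂(1/p) is an integer.
H = Σ p·log₂(1/p) = 1/4·2 + 1/8·3 + 1/16·4 + 1/4·2 + 1/16·4 + 1/4·2 = 2.375 bits.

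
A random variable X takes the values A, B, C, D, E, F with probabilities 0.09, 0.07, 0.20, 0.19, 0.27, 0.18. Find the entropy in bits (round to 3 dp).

H = −Σ pᵢ log₂ pᵢ.
−0.09·log₂(0.09) = 0.3127
−0.07·log₂(0.07) = 0.2686
−0.20·log₂(0.20) = 0.4644
−0.19·log₂(0.19) = 0.4552
−0.27·log₂(0.27) = 0.5100
−0.18·log₂(0.18) = 0.4453
Sum ≈ 2.4562 → 2.456 bits.

2.456 bits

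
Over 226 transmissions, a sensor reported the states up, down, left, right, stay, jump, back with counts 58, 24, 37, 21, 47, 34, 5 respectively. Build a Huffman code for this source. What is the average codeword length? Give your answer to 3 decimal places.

2.650 bits/symbol

Probabilities are the counts divided by 226.
Repeatedly combine the two least-probable nodes; the expected code length is the sum of the merged weights.
merge 5/226 + 21/226 → 13/113
merge 12/113 + 13/113 → 25/113
merge 17/113 + 37/226 → 71/226
merge 47/226 + 25/113 → 97/226
merge 29/113 + 71/226 → 129/226
merge 97/226 + 129/226 → 1
L = 13/113 + 25/113 + 71/226 + 97/226 + 129/226 + 1 = 599/226 ≈ 2.650 bits/symbol.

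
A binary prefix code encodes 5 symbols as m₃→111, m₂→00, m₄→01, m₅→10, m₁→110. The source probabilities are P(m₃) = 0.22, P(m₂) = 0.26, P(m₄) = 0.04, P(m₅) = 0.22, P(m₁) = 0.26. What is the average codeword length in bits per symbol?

2.48 bits/symbol

L̄ = Σ pᵢ·ℓᵢ = 0.22·3 + 0.26·2 + 0.04·2 + 0.22·2 + 0.26·3 = 2.48 bits/symbol.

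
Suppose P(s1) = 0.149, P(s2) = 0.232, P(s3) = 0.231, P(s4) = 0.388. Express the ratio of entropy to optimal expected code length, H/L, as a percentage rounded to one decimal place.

Entropy H = −Σ p log₂ p ≈ 1.9166 bits.
Huffman merges: 149/1000+231/1000→19/50; 29/125+19/50→153/250; 97/250+153/250→1. L = 249/125 ≈ 1.9920.
Efficiency = H/L = 1.9166/1.9920 = 96.2%.

96.2%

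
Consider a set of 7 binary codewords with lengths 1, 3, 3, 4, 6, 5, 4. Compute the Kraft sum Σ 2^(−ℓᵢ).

With common denominator 2^6 = 64: Σ 2^(−ℓᵢ) = 32/64 + 8/64 + 8/64 + 4/64 + 1/64 + 2/64 + 4/64 = 59/64 = 0.921875.

0.921875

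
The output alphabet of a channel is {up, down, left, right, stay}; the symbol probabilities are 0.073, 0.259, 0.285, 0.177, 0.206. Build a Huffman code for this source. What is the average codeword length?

Repeatedly combine the two least-probable nodes; the expected code length is the sum of the merged weights.
merge 73/1000 + 177/1000 → 1/4
merge 103/500 + 1/4 → 57/125
merge 259/1000 + 57/200 → 68/125
merge 57/125 + 68/125 → 1
L = 1/4 + 57/125 + 68/125 + 1 = 9/4 = 2.25 bits/symbol.

2.25 bits/symbol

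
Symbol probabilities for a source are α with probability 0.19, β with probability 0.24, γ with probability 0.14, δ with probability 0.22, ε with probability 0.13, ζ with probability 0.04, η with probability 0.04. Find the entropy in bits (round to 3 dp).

2.581 bits

H = −Σ pᵢ log₂ pᵢ.
−0.19·log₂(0.19) = 0.4552
−0.24·log₂(0.24) = 0.4941
−0.14·log₂(0.14) = 0.3971
−0.22·log₂(0.22) = 0.4806
−0.13·log₂(0.13) = 0.3826
−0.04·log₂(0.04) = 0.1858
−0.04·log₂(0.04) = 0.1858
Sum ≈ 2.5812 → 2.581 bits.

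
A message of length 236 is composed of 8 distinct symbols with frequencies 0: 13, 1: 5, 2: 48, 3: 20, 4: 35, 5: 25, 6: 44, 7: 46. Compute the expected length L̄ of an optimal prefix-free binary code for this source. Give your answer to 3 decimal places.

Probabilities are the counts divided by 236.
Repeatedly combine the two least-probable nodes; the expected code length is the sum of the merged weights.
merge 5/236 + 13/236 → 9/118
merge 9/118 + 5/59 → 19/118
merge 25/236 + 35/236 → 15/59
merge 19/118 + 11/59 → 41/118
merge 23/118 + 12/59 → 47/118
merge 15/59 + 41/118 → 71/118
merge 47/118 + 71/118 → 1
L = 9/118 + 19/118 + 15/59 + 41/118 + 47/118 + 71/118 + 1 = 335/118 ≈ 2.839 bits/symbol.

2.839 bits/symbol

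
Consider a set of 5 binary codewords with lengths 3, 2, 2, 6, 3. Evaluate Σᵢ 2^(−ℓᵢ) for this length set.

0.765625

With common denominator 2^6 = 64: Σ 2^(−ℓᵢ) = 8/64 + 16/64 + 16/64 + 1/64 + 8/64 = 49/64 = 0.765625.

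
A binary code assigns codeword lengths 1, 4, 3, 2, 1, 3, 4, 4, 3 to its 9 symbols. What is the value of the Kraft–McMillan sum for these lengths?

1.8125

With common denominator 2^4 = 16: Σ 2^(−ℓᵢ) = 8/16 + 1/16 + 2/16 + 4/16 + 8/16 + 2/16 + 1/16 + 1/16 + 2/16 = 29/16 = 1.8125.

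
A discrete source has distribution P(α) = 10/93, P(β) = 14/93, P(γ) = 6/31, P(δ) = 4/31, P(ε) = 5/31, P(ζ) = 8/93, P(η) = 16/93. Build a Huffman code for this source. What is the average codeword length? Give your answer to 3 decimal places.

2.806 bits/symbol

Repeatedly combine the two least-probable nodes; the expected code length is the sum of the merged weights.
merge 8/93 + 10/93 → 6/31
merge 4/31 + 14/93 → 26/93
merge 5/31 + 16/93 → 1/3
merge 6/31 + 6/31 → 12/31
merge 26/93 + 1/3 → 19/31
merge 12/31 + 19/31 → 1
L = 6/31 + 26/93 + 1/3 + 12/31 + 19/31 + 1 = 87/31 ≈ 2.806 bits/symbol.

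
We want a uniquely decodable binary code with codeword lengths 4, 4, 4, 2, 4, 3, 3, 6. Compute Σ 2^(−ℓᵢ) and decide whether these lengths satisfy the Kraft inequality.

0.765625; yes

With common denominator 2^6 = 64: Σ 2^(−ℓᵢ) = 4/64 + 4/64 + 4/64 + 16/64 + 4/64 + 8/64 + 8/64 + 1/64 = 49/64 = 0.765625.
Kraft's inequality requires Σ ≤ 1; here Σ = 0.765625 ≤ 1, so such a prefix code exists.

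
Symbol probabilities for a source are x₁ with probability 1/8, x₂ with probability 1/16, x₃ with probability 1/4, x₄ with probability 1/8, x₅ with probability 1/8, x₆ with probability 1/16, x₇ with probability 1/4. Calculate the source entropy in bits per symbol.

Each probability is a power of 1/2, so log₂(1/p) is an integer.
H = Σ p·log₂(1/p) = 1/8·3 + 1/16·4 + 1/4·2 + 1/8·3 + 1/8·3 + 1/16·4 + 1/4·2 = 2.625 bits.

2.625 bits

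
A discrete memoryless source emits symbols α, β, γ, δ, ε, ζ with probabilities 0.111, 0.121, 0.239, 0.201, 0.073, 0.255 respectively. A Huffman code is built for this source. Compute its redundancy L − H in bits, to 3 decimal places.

Entropy H = −Σ p log₂ p ≈ 2.4578 bits.
Huffman merges: 73/1000+111/1000→23/125; 121/1000+23/125→61/200; 201/1000+239/1000→11/25; 51/200+61/200→14/25; 11/25+14/25→1. L = 2489/1000 ≈ 2.4890.
L − H = 2.4890 − 2.4578 = 0.031 bits.

0.031 bits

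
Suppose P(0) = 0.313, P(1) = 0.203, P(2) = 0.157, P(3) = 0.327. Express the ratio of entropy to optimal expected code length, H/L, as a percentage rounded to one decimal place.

Entropy H = −Σ p log₂ p ≈ 1.9382 bits.
Huffman merges: 157/1000+203/1000→9/25; 313/1000+327/1000→16/25; 9/25+16/25→1. L = 2 ≈ 2.0000.
Efficiency = H/L = 1.9382/2.0000 = 96.9%.

96.9%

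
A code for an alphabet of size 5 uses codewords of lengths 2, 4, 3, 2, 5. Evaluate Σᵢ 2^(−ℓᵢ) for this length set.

With common denominator 2^5 = 32: Σ 2^(−ℓᵢ) = 8/32 + 2/32 + 4/32 + 8/32 + 1/32 = 23/32 = 0.71875.

0.71875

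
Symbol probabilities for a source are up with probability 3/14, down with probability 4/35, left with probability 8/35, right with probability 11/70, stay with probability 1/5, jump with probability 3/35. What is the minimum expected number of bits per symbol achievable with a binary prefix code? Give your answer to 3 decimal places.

Repeatedly combine the two least-probable nodes; the expected code length is the sum of the merged weights.
merge 3/35 + 4/35 → 1/5
merge 11/70 + 1/5 → 5/14
merge 1/5 + 3/14 → 29/70
merge 8/35 + 5/14 → 41/70
merge 29/70 + 41/70 → 1
L = 1/5 + 5/14 + 29/70 + 41/70 + 1 = 179/70 ≈ 2.557 bits/symbol.

2.557 bits/symbol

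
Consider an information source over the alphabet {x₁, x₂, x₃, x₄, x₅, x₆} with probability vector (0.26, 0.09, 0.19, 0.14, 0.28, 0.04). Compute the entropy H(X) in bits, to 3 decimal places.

2.370 bits

H = −Σ pᵢ log₂ pᵢ.
−0.26·log₂(0.26) = 0.5053
−0.09·log₂(0.09) = 0.3127
−0.19·log₂(0.19) = 0.4552
−0.14·log₂(0.14) = 0.3971
−0.28·log₂(0.28) = 0.5142
−0.04·log₂(0.04) = 0.1858
Sum ≈ 2.3703 → 2.370 bits.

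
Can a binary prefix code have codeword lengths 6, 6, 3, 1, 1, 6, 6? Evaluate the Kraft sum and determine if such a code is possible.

1.1875; no

With common denominator 2^6 = 64: Σ 2^(−ℓᵢ) = 1/64 + 1/64 + 8/64 + 32/64 + 32/64 + 1/64 + 1/64 = 76/64 = 1.1875.
Kraft's inequality requires Σ ≤ 1; here Σ = 1.1875 > 1, so no such prefix code exists.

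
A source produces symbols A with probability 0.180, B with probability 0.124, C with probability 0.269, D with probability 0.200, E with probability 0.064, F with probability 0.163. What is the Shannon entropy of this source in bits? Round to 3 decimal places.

H = −Σ pᵢ log₂ pᵢ.
−0.180·log₂(0.180) = 0.4453
−0.124·log₂(0.124) = 0.3734
−0.269·log₂(0.269) = 0.5096
−0.200·log₂(0.200) = 0.4644
−0.064·log₂(0.064) = 0.2538
−0.163·log₂(0.163) = 0.4266
Sum ≈ 2.4731 → 2.473 bits.

2.473 bits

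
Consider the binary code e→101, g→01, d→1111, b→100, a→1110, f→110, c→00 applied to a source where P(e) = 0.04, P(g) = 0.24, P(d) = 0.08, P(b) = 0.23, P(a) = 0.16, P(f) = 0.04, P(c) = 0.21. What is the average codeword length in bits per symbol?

2.79 bits/symbol

L̄ = Σ pᵢ·ℓᵢ = 0.04·3 + 0.24·2 + 0.08·4 + 0.23·3 + 0.16·4 + 0.04·3 + 0.21·2 = 2.79 bits/symbol.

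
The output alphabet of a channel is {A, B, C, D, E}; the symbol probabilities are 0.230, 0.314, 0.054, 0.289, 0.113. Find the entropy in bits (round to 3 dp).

2.113 bits

H = −Σ pᵢ log₂ pᵢ.
−0.230·log₂(0.230) = 0.4877
−0.314·log₂(0.314) = 0.5247
−0.054·log₂(0.054) = 0.2274
−0.289·log₂(0.289) = 0.5176
−0.113·log₂(0.113) = 0.3555
Sum ≈ 2.1128 → 2.113 bits.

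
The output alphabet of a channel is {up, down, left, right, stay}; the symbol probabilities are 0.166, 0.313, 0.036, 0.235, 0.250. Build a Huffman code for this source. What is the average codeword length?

Repeatedly combine the two least-probable nodes; the expected code length is the sum of the merged weights.
merge 9/250 + 83/500 → 101/500
merge 101/500 + 47/200 → 437/1000
merge 1/4 + 313/1000 → 563/1000
merge 437/1000 + 563/1000 → 1
L = 101/500 + 437/1000 + 563/1000 + 1 = 1101/500 = 2.202 bits/symbol.

2.202 bits/symbol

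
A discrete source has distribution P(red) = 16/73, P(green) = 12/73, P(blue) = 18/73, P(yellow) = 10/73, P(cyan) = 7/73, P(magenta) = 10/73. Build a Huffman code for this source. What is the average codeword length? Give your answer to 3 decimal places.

Repeatedly combine the two least-probable nodes; the expected code length is the sum of the merged weights.
merge 7/73 + 10/73 → 17/73
merge 10/73 + 12/73 → 22/73
merge 16/73 + 17/73 → 33/73
merge 18/73 + 22/73 → 40/73
merge 33/73 + 40/73 → 1
L = 17/73 + 22/73 + 33/73 + 40/73 + 1 = 185/73 ≈ 2.534 bits/symbol.

2.534 bits/symbol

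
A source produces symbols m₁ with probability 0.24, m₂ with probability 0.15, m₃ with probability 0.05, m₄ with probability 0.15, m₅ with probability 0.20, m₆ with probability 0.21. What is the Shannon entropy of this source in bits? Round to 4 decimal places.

H = −Σ pᵢ log₂ pᵢ.
−0.24·log₂(0.24) = 0.4941
−0.15·log₂(0.15) = 0.4105
−0.05·log₂(0.05) = 0.2161
−0.15·log₂(0.15) = 0.4105
−0.20·log₂(0.20) = 0.4644
−0.21·log₂(0.21) = 0.4728
Sum ≈ 2.4685 → 2.4685 bits.

2.4685 bits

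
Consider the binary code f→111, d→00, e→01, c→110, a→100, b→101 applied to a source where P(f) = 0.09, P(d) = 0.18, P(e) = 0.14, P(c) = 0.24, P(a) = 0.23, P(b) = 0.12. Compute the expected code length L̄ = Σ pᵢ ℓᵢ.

L̄ = Σ pᵢ·ℓᵢ = 0.09·3 + 0.18·2 + 0.14·2 + 0.24·3 + 0.23·3 + 0.12·3 = 2.68 bits/symbol.

2.68 bits/symbol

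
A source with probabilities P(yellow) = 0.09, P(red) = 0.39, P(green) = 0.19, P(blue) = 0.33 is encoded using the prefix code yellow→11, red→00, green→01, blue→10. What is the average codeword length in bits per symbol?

2 bits/symbol

L̄ = Σ pᵢ·ℓᵢ = 0.09·2 + 0.39·2 + 0.19·2 + 0.33·2 = 2 bits/symbol.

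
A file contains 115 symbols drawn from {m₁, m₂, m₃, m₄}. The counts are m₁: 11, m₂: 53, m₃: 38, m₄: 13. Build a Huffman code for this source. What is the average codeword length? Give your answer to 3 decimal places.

Probabilities are the counts divided by 115.
Repeatedly combine the two least-probable nodes; the expected code length is the sum of the merged weights.
merge 11/115 + 13/115 → 24/115
merge 24/115 + 38/115 → 62/115
merge 53/115 + 62/115 → 1
L = 24/115 + 62/115 + 1 = 201/115 ≈ 1.748 bits/symbol.

1.748 bits/symbol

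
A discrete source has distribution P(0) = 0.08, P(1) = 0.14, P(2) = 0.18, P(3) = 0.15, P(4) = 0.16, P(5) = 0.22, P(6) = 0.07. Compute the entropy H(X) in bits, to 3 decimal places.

H = −Σ pᵢ log₂ pᵢ.
−0.08·log₂(0.08) = 0.2915
−0.14·log₂(0.14) = 0.3971
−0.18·log₂(0.18) = 0.4453
−0.15·log₂(0.15) = 0.4105
−0.16·log₂(0.16) = 0.4230
−0.22·log₂(0.22) = 0.4806
−0.07·log₂(0.07) = 0.2686
Sum ≈ 2.7166 → 2.717 bits.

2.717 bits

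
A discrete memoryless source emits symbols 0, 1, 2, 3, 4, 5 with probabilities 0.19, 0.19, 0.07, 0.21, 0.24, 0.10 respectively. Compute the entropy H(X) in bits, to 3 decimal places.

H = −Σ pᵢ log₂ pᵢ.
−0.19·log₂(0.19) = 0.4552
−0.19·log₂(0.19) = 0.4552
−0.07·log₂(0.07) = 0.2686
−0.21·log₂(0.21) = 0.4728
−0.24·log₂(0.24) = 0.4941
−0.10·log₂(0.10) = 0.3322
Sum ≈ 2.4782 → 2.478 bits.

2.478 bits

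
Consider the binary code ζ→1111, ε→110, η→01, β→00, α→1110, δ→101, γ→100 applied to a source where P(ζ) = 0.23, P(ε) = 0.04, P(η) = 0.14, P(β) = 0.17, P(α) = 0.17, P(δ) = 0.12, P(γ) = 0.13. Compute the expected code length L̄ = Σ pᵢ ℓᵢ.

3.09 bits/symbol

L̄ = Σ pᵢ·ℓᵢ = 0.23·4 + 0.04·3 + 0.14·2 + 0.17·2 + 0.17·4 + 0.12·3 + 0.13·3 = 3.09 bits/symbol.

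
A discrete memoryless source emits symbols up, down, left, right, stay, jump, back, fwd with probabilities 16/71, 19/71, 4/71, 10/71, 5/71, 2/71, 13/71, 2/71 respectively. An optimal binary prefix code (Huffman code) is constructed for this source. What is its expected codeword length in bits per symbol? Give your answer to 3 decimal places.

2.676 bits/symbol

Repeatedly combine the two least-probable nodes; the expected code length is the sum of the merged weights.
merge 2/71 + 2/71 → 4/71
merge 4/71 + 4/71 → 8/71
merge 5/71 + 8/71 → 13/71
merge 10/71 + 13/71 → 23/71
merge 13/71 + 16/71 → 29/71
merge 19/71 + 23/71 → 42/71
merge 29/71 + 42/71 → 1
L = 4/71 + 8/71 + 13/71 + 23/71 + 29/71 + 42/71 + 1 = 190/71 ≈ 2.676 bits/symbol.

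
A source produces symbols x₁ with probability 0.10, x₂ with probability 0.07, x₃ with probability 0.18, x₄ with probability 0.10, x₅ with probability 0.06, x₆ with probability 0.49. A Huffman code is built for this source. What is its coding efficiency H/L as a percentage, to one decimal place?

98.9%

Entropy H = −Σ p log₂ p ≈ 2.1261 bits.
Huffman merges: 3/50+7/100→13/100; 1/10+1/10→1/5; 13/100+9/50→31/100; 1/5+31/100→51/100; 49/100+51/100→1. L = 43/20 ≈ 2.1500.
Efficiency = H/L = 2.1261/2.1500 = 98.9%.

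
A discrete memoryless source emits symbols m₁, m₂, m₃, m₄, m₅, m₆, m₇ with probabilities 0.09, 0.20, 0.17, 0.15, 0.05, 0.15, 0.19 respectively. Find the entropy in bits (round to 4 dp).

H = −Σ pᵢ log₂ pᵢ.
−0.09·log₂(0.09) = 0.3127
−0.20·log₂(0.20) = 0.4644
−0.17·log₂(0.17) = 0.4346
−0.15·log₂(0.15) = 0.4105
−0.05·log₂(0.05) = 0.2161
−0.15·log₂(0.15) = 0.4105
−0.19·log₂(0.19) = 0.4552
Sum ≈ 2.7040 → 2.7040 bits.

2.7040 bits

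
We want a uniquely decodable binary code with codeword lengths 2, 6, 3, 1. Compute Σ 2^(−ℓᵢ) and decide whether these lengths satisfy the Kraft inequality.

With common denominator 2^6 = 64: Σ 2^(−ℓᵢ) = 16/64 + 1/64 + 8/64 + 32/64 = 57/64 = 0.890625.
Kraft's inequality requires Σ ≤ 1; here Σ = 0.890625 ≤ 1, so such a prefix code exists.

0.890625; yes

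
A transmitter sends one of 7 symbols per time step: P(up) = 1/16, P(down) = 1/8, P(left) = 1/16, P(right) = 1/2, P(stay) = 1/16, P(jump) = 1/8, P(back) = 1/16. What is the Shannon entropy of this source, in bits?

2.25 bits

Each probability is a power of 1/2, so log₂(1/p) is an integer.
H = Σ p·log₂(1/p) = 1/16·4 + 1/8·3 + 1/16·4 + 1/2·1 + 1/16·4 + 1/8·3 + 1/16·4 = 2.25 bits.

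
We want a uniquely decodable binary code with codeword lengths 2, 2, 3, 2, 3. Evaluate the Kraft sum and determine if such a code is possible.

With common denominator 2^3 = 8: Σ 2^(−ℓᵢ) = 2/8 + 2/8 + 1/8 + 2/8 + 1/8 = 8/8 = 1.
Kraft's inequality requires Σ ≤ 1; here Σ = 1 ≤ 1, so such a prefix code exists.

1; yes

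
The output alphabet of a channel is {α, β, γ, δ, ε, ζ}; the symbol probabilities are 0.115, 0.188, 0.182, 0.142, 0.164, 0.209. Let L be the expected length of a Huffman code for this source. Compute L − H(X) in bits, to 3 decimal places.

0.044 bits

Entropy H = −Σ p log₂ p ≈ 2.5591 bits.
Huffman merges: 23/200+71/500→257/1000; 41/250+91/500→173/500; 47/250+209/1000→397/1000; 257/1000+173/500→603/1000; 397/1000+603/1000→1. L = 2603/1000 ≈ 2.6030.
L − H = 2.6030 − 2.5591 = 0.044 bits.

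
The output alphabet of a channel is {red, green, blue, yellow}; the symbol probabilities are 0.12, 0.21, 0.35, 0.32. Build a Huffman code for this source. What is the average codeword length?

1.98 bits/symbol

Repeatedly combine the two least-probable nodes; the expected code length is the sum of the merged weights.
merge 3/25 + 21/100 → 33/100
merge 8/25 + 33/100 → 13/20
merge 7/20 + 13/20 → 1
L = 33/100 + 13/20 + 1 = 99/50 = 1.98 bits/symbol.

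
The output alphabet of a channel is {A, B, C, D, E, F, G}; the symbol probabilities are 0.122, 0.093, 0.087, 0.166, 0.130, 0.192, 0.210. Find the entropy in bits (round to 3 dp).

2.738 bits

H = −Σ pᵢ log₂ pᵢ.
−0.122·log₂(0.122) = 0.3703
−0.093·log₂(0.093) = 0.3187
−0.087·log₂(0.087) = 0.3065
−0.166·log₂(0.166) = 0.4301
−0.130·log₂(0.130) = 0.3826
−0.192·log₂(0.192) = 0.4571
−0.210·log₂(0.210) = 0.4728
Sum ≈ 2.7381 → 2.738 bits.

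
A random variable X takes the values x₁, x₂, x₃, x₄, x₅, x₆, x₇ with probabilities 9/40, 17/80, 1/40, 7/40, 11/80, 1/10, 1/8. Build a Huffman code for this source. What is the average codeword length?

Repeatedly combine the two least-probable nodes; the expected code length is the sum of the merged weights.
merge 1/40 + 1/10 → 1/8
merge 1/8 + 1/8 → 1/4
merge 11/80 + 7/40 → 5/16
merge 17/80 + 9/40 → 7/16
merge 1/4 + 5/16 → 9/16
merge 7/16 + 9/16 → 1
L = 1/8 + 1/4 + 5/16 + 7/16 + 9/16 + 1 = 43/16 = 2.6875 bits/symbol.

2.6875 bits/symbol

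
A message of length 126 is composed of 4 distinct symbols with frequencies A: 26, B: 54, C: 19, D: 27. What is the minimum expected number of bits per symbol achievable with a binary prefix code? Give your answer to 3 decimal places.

1.929 bits/symbol

Probabilities are the counts divided by 126.
Repeatedly combine the two least-probable nodes; the expected code length is the sum of the merged weights.
merge 19/126 + 13/63 → 5/14
merge 3/14 + 5/14 → 4/7
merge 3/7 + 4/7 → 1
L = 5/14 + 4/7 + 1 = 27/14 ≈ 1.929 bits/symbol.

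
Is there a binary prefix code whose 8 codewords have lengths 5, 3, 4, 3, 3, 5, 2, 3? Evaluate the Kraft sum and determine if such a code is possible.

0.875; yes

With common denominator 2^5 = 32: Σ 2^(−ℓᵢ) = 1/32 + 4/32 + 2/32 + 4/32 + 4/32 + 1/32 + 8/32 + 4/32 = 28/32 = 0.875.
Kraft's inequality requires Σ ≤ 1; here Σ = 0.875 ≤ 1, so such a prefix code exists.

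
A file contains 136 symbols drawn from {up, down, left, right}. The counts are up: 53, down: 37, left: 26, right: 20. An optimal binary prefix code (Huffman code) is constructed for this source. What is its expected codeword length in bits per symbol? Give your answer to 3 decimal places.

Probabilities are the counts divided by 136.
Repeatedly combine the two least-probable nodes; the expected code length is the sum of the merged weights.
merge 5/34 + 13/68 → 23/68
merge 37/136 + 23/68 → 83/136
merge 53/136 + 83/136 → 1
L = 23/68 + 83/136 + 1 = 265/136 ≈ 1.949 bits/symbol.

1.949 bits/symbol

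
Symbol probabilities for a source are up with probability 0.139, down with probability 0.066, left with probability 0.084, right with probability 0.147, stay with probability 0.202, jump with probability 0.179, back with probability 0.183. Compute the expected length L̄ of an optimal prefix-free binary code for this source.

Repeatedly combine the two least-probable nodes; the expected code length is the sum of the merged weights.
merge 33/500 + 21/250 → 3/20
merge 139/1000 + 147/1000 → 143/500
merge 3/20 + 179/1000 → 329/1000
merge 183/1000 + 101/500 → 77/200
merge 143/500 + 329/1000 → 123/200
merge 77/200 + 123/200 → 1
L = 3/20 + 143/500 + 329/1000 + 77/200 + 123/200 + 1 = 553/200 = 2.765 bits/symbol.

2.765 bits/symbol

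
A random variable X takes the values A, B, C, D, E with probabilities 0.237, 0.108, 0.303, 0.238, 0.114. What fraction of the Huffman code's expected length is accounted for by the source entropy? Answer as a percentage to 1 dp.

Entropy H = −Σ p log₂ p ≈ 2.2110 bits.
Huffman merges: 27/250+57/500→111/500; 111/500+237/1000→459/1000; 119/500+303/1000→541/1000; 459/1000+541/1000→1. L = 1111/500 ≈ 2.2220.
Efficiency = H/L = 2.2110/2.2220 = 99.5%.

99.5%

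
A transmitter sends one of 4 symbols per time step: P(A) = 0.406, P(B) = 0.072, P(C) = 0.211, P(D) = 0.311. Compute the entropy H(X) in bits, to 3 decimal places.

H = −Σ pᵢ log₂ pᵢ.
−0.406·log₂(0.406) = 0.5280
−0.072·log₂(0.072) = 0.2733
−0.211·log₂(0.211) = 0.4736
−0.311·log₂(0.311) = 0.5240
Sum ≈ 1.7990 → 1.799 bits.

1.799 bits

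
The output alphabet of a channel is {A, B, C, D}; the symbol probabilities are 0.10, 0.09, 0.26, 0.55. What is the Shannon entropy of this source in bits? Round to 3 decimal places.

H = −Σ pᵢ log₂ pᵢ.
−0.10·log₂(0.10) = 0.3322
−0.09·log₂(0.09) = 0.3127
−0.26·log₂(0.26) = 0.5053
−0.55·log₂(0.55) = 0.4744
Sum ≈ 1.6245 → 1.625 bits.

1.625 bits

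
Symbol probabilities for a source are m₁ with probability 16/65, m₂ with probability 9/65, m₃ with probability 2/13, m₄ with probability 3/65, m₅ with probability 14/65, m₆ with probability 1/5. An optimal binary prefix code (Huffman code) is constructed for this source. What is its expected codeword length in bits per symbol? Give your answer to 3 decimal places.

Repeatedly combine the two least-probable nodes; the expected code length is the sum of the merged weights.
merge 3/65 + 9/65 → 12/65
merge 2/13 + 12/65 → 22/65
merge 1/5 + 14/65 → 27/65
merge 16/65 + 22/65 → 38/65
merge 27/65 + 38/65 → 1
L = 12/65 + 22/65 + 27/65 + 38/65 + 1 = 164/65 ≈ 2.523 bits/symbol.

2.523 bits/symbol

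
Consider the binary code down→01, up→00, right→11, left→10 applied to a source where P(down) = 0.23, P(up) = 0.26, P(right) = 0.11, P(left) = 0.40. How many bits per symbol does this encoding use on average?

2 bits/symbol

L̄ = Σ pᵢ·ℓᵢ = 0.23·2 + 0.26·2 + 0.11·2 + 0.40·2 = 2 bits/symbol.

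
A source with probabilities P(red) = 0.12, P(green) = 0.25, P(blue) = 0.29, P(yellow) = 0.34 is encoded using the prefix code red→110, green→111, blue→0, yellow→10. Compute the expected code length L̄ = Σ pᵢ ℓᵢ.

L̄ = Σ pᵢ·ℓᵢ = 0.12·3 + 0.25·3 + 0.29·1 + 0.34·2 = 2.08 bits/symbol.

2.08 bits/symbol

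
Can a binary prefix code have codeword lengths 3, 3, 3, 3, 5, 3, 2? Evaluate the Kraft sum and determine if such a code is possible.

0.90625; yes

With common denominator 2^5 = 32: Σ 2^(−ℓᵢ) = 4/32 + 4/32 + 4/32 + 4/32 + 1/32 + 4/32 + 8/32 = 29/32 = 0.90625.
Kraft's inequality requires Σ ≤ 1; here Σ = 0.90625 ≤ 1, so such a prefix code exists.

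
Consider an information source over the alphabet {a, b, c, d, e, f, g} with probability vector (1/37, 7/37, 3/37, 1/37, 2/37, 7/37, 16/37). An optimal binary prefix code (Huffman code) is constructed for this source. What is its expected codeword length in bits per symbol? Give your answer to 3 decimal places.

2.297 bits/symbol

Repeatedly combine the two least-probable nodes; the expected code length is the sum of the merged weights.
merge 1/37 + 1/37 → 2/37
merge 2/37 + 2/37 → 4/37
merge 3/37 + 4/37 → 7/37
merge 7/37 + 7/37 → 14/37
merge 7/37 + 14/37 → 21/37
merge 16/37 + 21/37 → 1
L = 2/37 + 4/37 + 7/37 + 14/37 + 21/37 + 1 = 85/37 ≈ 2.297 bits/symbol.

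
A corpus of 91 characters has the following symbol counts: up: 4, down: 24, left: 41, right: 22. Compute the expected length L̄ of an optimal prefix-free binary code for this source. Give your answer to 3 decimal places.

1.835 bits/symbol

Probabilities are the counts divided by 91.
Repeatedly combine the two least-probable nodes; the expected code length is the sum of the merged weights.
merge 4/91 + 22/91 → 2/7
merge 24/91 + 2/7 → 50/91
merge 41/91 + 50/91 → 1
L = 2/7 + 50/91 + 1 = 167/91 ≈ 1.835 bits/symbol.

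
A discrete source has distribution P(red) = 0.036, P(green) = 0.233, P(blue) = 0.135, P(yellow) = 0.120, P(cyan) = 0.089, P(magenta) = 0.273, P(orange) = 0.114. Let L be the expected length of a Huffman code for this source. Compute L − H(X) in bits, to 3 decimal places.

Entropy H = −Σ p log₂ p ≈ 2.5985 bits.
Huffman merges: 9/250+89/1000→1/8; 57/500+3/25→117/500; 1/8+27/200→13/50; 233/1000+117/500→467/1000; 13/50+273/1000→533/1000; 467/1000+533/1000→1. L = 2619/1000 ≈ 2.6190.
L − H = 2.6190 − 2.5985 = 0.020 bits.

0.020 bits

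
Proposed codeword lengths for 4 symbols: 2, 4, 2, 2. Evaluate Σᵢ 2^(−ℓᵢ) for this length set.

With common denominator 2^4 = 16: Σ 2^(−ℓᵢ) = 4/16 + 1/16 + 4/16 + 4/16 = 13/16 = 0.8125.

0.8125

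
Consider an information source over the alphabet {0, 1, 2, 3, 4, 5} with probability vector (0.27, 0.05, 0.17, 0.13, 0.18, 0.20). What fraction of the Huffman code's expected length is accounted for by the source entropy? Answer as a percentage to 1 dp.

Entropy H = −Σ p log₂ p ≈ 2.4530 bits.
Huffman merges: 1/20+13/100→9/50; 17/100+9/50→7/20; 9/50+1/5→19/50; 27/100+7/20→31/50; 19/50+31/50→1. L = 253/100 ≈ 2.5300.
Efficiency = H/L = 2.4530/2.5300 = 97.0%.

97.0%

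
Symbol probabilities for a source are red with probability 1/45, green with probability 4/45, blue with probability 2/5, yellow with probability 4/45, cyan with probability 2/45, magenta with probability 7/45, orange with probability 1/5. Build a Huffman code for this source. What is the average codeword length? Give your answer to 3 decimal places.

Repeatedly combine the two least-probable nodes; the expected code length is the sum of the merged weights.
merge 1/45 + 2/45 → 1/15
merge 1/15 + 4/45 → 7/45
merge 4/45 + 7/45 → 11/45
merge 7/45 + 1/5 → 16/45
merge 11/45 + 16/45 → 3/5
merge 2/5 + 3/5 → 1
L = 1/15 + 7/45 + 11/45 + 16/45 + 3/5 + 1 = 109/45 ≈ 2.422 bits/symbol.

2.422 bits/symbol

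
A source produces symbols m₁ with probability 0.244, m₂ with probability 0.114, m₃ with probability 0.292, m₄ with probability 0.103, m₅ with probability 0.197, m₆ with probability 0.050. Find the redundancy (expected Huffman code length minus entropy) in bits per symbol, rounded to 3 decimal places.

Entropy H = −Σ p log₂ p ≈ 2.3879 bits.
Huffman merges: 1/20+103/1000→153/1000; 57/500+153/1000→267/1000; 197/1000+61/250→441/1000; 267/1000+73/250→559/1000; 441/1000+559/1000→1. L = 121/50 ≈ 2.4200.
L − H = 2.4200 − 2.3879 = 0.032 bits.

0.032 bits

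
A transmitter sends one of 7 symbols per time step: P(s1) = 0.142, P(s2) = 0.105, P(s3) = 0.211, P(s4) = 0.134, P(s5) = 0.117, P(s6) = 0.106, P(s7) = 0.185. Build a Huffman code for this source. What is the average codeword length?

Repeatedly combine the two least-probable nodes; the expected code length is the sum of the merged weights.
merge 21/200 + 53/500 → 211/1000
merge 117/1000 + 67/500 → 251/1000
merge 71/500 + 37/200 → 327/1000
merge 211/1000 + 211/1000 → 211/500
merge 251/1000 + 327/1000 → 289/500
merge 211/500 + 289/500 → 1
L = 211/1000 + 251/1000 + 327/1000 + 211/500 + 289/500 + 1 = 2789/1000 = 2.789 bits/symbol.

2.789 bits/symbol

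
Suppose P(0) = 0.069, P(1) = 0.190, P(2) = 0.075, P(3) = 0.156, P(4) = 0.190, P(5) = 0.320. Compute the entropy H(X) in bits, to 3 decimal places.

2.401 bits

H = −Σ pᵢ log₂ pᵢ.
−0.069·log₂(0.069) = 0.2662
−0.190·log₂(0.190) = 0.4552
−0.075·log₂(0.075) = 0.2803
−0.156·log₂(0.156) = 0.4181
−0.190·log₂(0.190) = 0.4552
−0.320·log₂(0.320) = 0.5260
Sum ≈ 2.4010 → 2.401 bits.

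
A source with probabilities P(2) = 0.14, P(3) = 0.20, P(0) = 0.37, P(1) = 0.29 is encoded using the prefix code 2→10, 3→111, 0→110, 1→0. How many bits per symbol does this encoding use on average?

L̄ = Σ pᵢ·ℓᵢ = 0.14·2 + 0.20·3 + 0.37·3 + 0.29·1 = 2.28 bits/symbol.

2.28 bits/symbol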